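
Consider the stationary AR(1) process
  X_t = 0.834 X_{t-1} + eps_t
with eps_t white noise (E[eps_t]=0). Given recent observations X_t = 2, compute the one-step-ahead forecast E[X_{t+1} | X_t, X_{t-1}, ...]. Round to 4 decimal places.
E[X_{t+1} \mid \mathcal F_t] = 1.6680

For an AR(p) model X_t = c + sum_i phi_i X_{t-i} + eps_t, the
one-step-ahead conditional mean is
  E[X_{t+1} | X_t, ...] = c + sum_i phi_i X_{t+1-i}.
Substitute known values:
  E[X_{t+1} | ...] = (0.834) * (2)
                   = 1.6680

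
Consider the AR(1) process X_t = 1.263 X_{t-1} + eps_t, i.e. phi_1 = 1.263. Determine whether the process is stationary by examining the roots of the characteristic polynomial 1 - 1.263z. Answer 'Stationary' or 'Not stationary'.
\text{Not stationary}

The AR(p) characteristic polynomial is P(z) = 1 - 1.263z.
Stationarity requires all roots to lie outside the unit circle, i.e. |z| > 1 for every root.
This is linear in z: 1 + (-1.263) z = 0  =>  z = -1/(-1.263) = 0.791766,  |z| = 0.791766.
Moduli of all roots: 0.7918.
All moduli strictly greater than 1? No.
Verdict: Not stationary.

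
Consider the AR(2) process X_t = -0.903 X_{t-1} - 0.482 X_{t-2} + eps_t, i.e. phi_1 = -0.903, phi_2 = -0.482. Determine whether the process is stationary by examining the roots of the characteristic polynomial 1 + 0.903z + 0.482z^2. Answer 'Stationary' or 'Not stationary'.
\text{Stationary}

The AR(p) characteristic polynomial is P(z) = 1 + 0.903z + 0.482z^2.
Stationarity requires all roots to lie outside the unit circle, i.e. |z| > 1 for every root.
Set 1 + (0.903) z + (0.482) z^2 = 0, i.e. a z^2 + b z + c = 0 with a = 0.482, b = 0.903, c = 1.
Discriminant D = b^2 - 4ac = (0.903)^2 - 4*(0.482)*1 = 0.815409 - (1.928) = -1.112591.
D < 0, so the roots are the complex-conjugate pair z = (-b +/- i sqrt(-D)) / (2a) = -0.9367 +/- 1.0942i.
For a conjugate pair |z|^2 = z * conj(z) = (product of roots) = c/a = 1/(0.482) = 2.074689, so |z| = sqrt(2.074689) = 1.4404 for both roots.
Moduli of all roots: 1.4404, 1.4404.
All moduli strictly greater than 1? Yes.
Verdict: Stationary.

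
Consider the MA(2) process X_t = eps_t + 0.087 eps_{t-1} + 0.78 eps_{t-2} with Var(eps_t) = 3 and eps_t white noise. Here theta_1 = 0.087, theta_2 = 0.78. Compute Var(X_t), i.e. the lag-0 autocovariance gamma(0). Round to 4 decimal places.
\gamma(0) = 4.8479

For an MA(q) process X_t = eps_t + sum_i theta_i eps_{t-i} with
Var(eps_t) = sigma^2, the variance is
  gamma(0) = sigma^2 * (1 + sum_i theta_i^2).
  sum_i theta_i^2 = (0.087)^2 + (0.78)^2 = 0.007569 + 0.6084 = 0.615969.
  gamma(0) = 3 * (1 + 0.615969) = 3 * 1.615969 = 4.847907, which rounds to 4.8479.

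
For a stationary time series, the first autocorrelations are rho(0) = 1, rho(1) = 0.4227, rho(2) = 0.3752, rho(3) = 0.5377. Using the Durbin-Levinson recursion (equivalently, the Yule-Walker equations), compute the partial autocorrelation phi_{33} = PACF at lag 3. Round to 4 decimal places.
\phi_{33} = 0.4080

The PACF at lag k is phi_{kk}, the last component of the solution
to the Yule-Walker system G_k phi = r_k where
  (G_k)_{ij} = rho(|i - j|), (r_k)_i = rho(i), i,j = 1..k.
Equivalently, Durbin-Levinson gives phi_{kk} iteratively:
  phi_{11} = rho(1)
  phi_{kk} = [rho(k) - sum_{j=1..k-1} phi_{k-1,j} rho(k-j)]
            / [1 - sum_{j=1..k-1} phi_{k-1,j} rho(j)],
  phi_{k,j} = phi_{k-1,j} - phi_{kk} phi_{k-1,k-j},  j = 1..k-1.
Step k = 1:
  phi_11 = rho(1) = 0.4227.
Step k = 2:
  phi_22 = [rho(2) - phi_11 rho(1)] / [1 - phi_11 rho(1)] = [0.3752 - (0.4227)(0.4227)] / [1 - (0.4227)(0.4227)]
         = 0.19652471 / 0.82132471 = 0.239278.
  Update: phi_21 = phi_11 - phi_22 phi_11 = 0.4227 - (0.239278)(0.4227) = 0.321557.
Step k = 3:
  phi_33 = [rho(3) - phi_21 rho(2) - phi_22 rho(1)] / [1 - phi_21 rho(1) - phi_22 rho(2)]
    numerator   = 0.5377 - (0.321557)(0.3752) - (0.239278)(0.4227) = 0.315909
    denominator = 1 - (0.321557)(0.4227) - (0.239278)(0.3752) = 0.77430072
  phi_33 = 0.315909 / 0.77430072 = 0.408.
Therefore phi_{33} = 0.4080.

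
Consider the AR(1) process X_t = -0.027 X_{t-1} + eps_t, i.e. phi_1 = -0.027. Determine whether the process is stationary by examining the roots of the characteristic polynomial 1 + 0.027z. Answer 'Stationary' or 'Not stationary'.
\text{Stationary}

The AR(p) characteristic polynomial is P(z) = 1 + 0.027z.
Stationarity requires all roots to lie outside the unit circle, i.e. |z| > 1 for every root.
This is linear in z: 1 + (0.027) z = 0  =>  z = -1/(0.027) = -37.037037,  |z| = 37.037037.
Moduli of all roots: 37.0370.
All moduli strictly greater than 1? Yes.
Verdict: Stationary.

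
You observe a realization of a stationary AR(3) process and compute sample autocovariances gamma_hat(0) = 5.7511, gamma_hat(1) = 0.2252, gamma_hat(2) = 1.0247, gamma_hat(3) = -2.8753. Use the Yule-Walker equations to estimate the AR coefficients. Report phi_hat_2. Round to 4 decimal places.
\hat\phi_{2} = 0.1940

The Yule-Walker equations for an AR(p) process read, in matrix form,
  Gamma_p phi = r_p,   with   (Gamma_p)_{ij} = gamma(|i - j|),
                       (r_p)_i = gamma(i),   i,j = 1..p.
Substitute the sample gammas (Toeplitz matrix and right-hand side of size 3):
  Gamma_p = [[5.7511, 0.2252, 1.0247], [0.2252, 5.7511, 0.2252], [1.0247, 0.2252, 5.7511]]
  r_p     = [0.2252, 1.0247, -2.8753]
Written out (R1..R3):
  (R1) 5.7511 phi_1 + 0.2252 phi_2 + 1.0247 phi_3 = 0.2252
  (R2) 0.2252 phi_1 + 5.7511 phi_2 + 0.2252 phi_3 = 1.0247
  (R3) 1.0247 phi_1 + 0.2252 phi_2 + 5.7511 phi_3 = -2.8753
Gaussian elimination:
  R2 <- R2 - (0.2252/5.7511) R1 = R2 - (0.039158) R1:  5.742282 phi_2 + 0.185075 phi_3 = 1.015882
  R3 <- R3 - (1.0247/5.7511) R1 = R3 - (0.178175) R1:  0.185075 phi_2 + 5.568524 phi_3 = -2.915425
  R3 <- R3 - (0.185075/5.742282) R2 = R3 - (0.03223) R2:  5.562559 phi_3 = -2.948167
Back-substitution:
  phi_hat_3 = -2.948167 / 5.562559 = -0.530002
  phi_hat_2 = (1.015882 - (0.185075)(-0.530002)) / 5.742282 = 0.193995
  phi_hat_1 = (0.2252 - (0.2252)(0.193995) - (1.0247)(-0.530002)) / 5.7511 = 0.125994
So phi_hat = [0.1260, 0.1940, -0.5300].
Therefore phi_hat_2 = 0.1940.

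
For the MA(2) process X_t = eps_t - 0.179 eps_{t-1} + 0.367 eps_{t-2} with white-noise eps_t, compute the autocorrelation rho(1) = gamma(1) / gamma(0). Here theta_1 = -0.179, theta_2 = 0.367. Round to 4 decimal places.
\rho(1) = -0.2097

For an MA(q) process with theta_0 = 1, the autocovariance is
  gamma(k) = sigma^2 * sum_{i=0..q-k} theta_i * theta_{i+k},
and rho(k) = gamma(k) / gamma(0). Sigma^2 cancels.
  numerator   = (1)*(-0.179) + (-0.179)*(0.367) = -0.244693.
  denominator = (1)^2 + (-0.179)^2 + (0.367)^2 = 1.16673.
  rho(1) = -0.244693 / 1.16673 = -0.2097.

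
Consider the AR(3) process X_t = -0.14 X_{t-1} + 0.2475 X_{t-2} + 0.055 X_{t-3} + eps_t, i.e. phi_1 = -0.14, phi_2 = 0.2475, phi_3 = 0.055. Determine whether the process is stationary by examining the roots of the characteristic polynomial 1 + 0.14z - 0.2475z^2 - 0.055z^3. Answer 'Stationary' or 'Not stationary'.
\text{Stationary}

The AR(p) characteristic polynomial is P(z) = 1 + 0.14z - 0.2475z^2 - 0.055z^3.
Stationarity requires all roots to lie outside the unit circle, i.e. |z| > 1 for every root.
Degree 3: look for a simple real root z0 first, then factor out (1 - z/z0) and solve the remaining quadratic.
Testing z0 = -4: P(-4) = 1 + (0.14)(-4) + (-0.2475)(-4)^2 + (-0.055)(-4)^3
  = 1 + (-0.56) + (-3.96) + (3.52) = 0.  So z_0 = -4 is a root, |z_0| = 4.
Divide out the factor (1 + 0.25 z) = (1 - z/z0) (since 1/z0 = -0.25):
  P(z) = (1 + 0.25 z)(1 + (-0.11) z + (-0.22) z^2)
  [check: z-coef -0.11 - (-0.25) = 0.14; z^2-coef -0.22 - (-0.25)(-0.11) = -0.2475; z^3-coef -(-0.25)(-0.22) = -0.055.]
Remaining roots from the quadratic factor 1 + (-0.11) z + (-0.22) z^2:
  Set 1 + (-0.11) z + (-0.22) z^2 = 0, i.e. a z^2 + b z + c = 0 with a = -0.22, b = -0.11, c = 1.
  Discriminant D = b^2 - 4ac = (-0.11)^2 - 4*(-0.22)*1 = 0.0121 - (-0.88) = 0.8921.
  D >= 0, so the roots are real: z = (-b +/- sqrt(D)) / (2a) = (0.11 +/- 0.94451) / (-0.44).
    z_1 = (0.11 + 0.94451) / (-0.44) = -2.3966,   |z_1| = 2.3966.
    z_2 = (0.11 - 0.94451) / (-0.44) = 1.8966,   |z_2| = 1.8966.
Moduli of all roots: 4.0000, 2.3966, 1.8966.
All moduli strictly greater than 1? Yes.
Verdict: Stationary.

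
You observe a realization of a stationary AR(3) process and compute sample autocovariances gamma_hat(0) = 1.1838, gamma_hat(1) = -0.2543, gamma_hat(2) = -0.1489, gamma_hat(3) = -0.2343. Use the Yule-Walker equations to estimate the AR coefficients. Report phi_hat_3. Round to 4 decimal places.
\hat\phi_{3} = -0.2910

The Yule-Walker equations for an AR(p) process read, in matrix form,
  Gamma_p phi = r_p,   with   (Gamma_p)_{ij} = gamma(|i - j|),
                       (r_p)_i = gamma(i),   i,j = 1..p.
Substitute the sample gammas (Toeplitz matrix and right-hand side of size 3):
  Gamma_p = [[1.1838, -0.2543, -0.1489], [-0.2543, 1.1838, -0.2543], [-0.1489, -0.2543, 1.1838]]
  r_p     = [-0.2543, -0.1489, -0.2343]
Written out (R1..R3):
  (R1) 1.1838 phi_1 - 0.2543 phi_2 - 0.1489 phi_3 = -0.2543
  (R2) -0.2543 phi_1 + 1.1838 phi_2 - 0.2543 phi_3 = -0.1489
  (R3) -0.1489 phi_1 - 0.2543 phi_2 + 1.1838 phi_3 = -0.2343
Gaussian elimination:
  R2 <- R2 - (-0.2543/1.1838) R1 = R2 - (-0.214817) R1:  1.129172 phi_2 - 0.286286 phi_3 = -0.203528
  R3 <- R3 - (-0.1489/1.1838) R1 = R3 - (-0.125781) R1:  -0.286286 phi_2 + 1.165071 phi_3 = -0.266286
  R3 <- R3 - (-0.286286/1.129172) R2 = R3 - (-0.253536) R2:  1.092487 phi_3 = -0.317888
Back-substitution:
  phi_hat_3 = -0.317888 / 1.092487 = -0.290976
  phi_hat_2 = (-0.203528 - (-0.286286)(-0.290976)) / 1.129172 = -0.254018
  phi_hat_1 = (-0.2543 - (-0.2543)(-0.254018) - (-0.1489)(-0.290976)) / 1.1838 = -0.305983
So phi_hat = [-0.3060, -0.2540, -0.2910].
Therefore phi_hat_3 = -0.2910.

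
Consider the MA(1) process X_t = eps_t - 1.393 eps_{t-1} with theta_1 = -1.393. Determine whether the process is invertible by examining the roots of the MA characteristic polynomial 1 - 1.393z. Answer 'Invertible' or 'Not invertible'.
\text{Not invertible}

The MA(q) characteristic polynomial is P(z) = 1 - 1.393z.
Invertibility requires all roots to lie outside the unit circle, i.e. |z| > 1 for every root.
This is linear in z: 1 + (-1.393) z = 0  =>  z = -1/(-1.393) = 0.717875,  |z| = 0.717875.
Moduli of all roots: 0.7179.
All moduli strictly greater than 1? No.
Verdict: Not invertible.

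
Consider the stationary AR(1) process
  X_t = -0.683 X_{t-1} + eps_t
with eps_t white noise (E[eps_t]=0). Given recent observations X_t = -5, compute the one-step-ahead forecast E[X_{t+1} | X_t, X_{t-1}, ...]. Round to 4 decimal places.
E[X_{t+1} \mid \mathcal F_t] = 3.4150

For an AR(p) model X_t = c + sum_i phi_i X_{t-i} + eps_t, the
one-step-ahead conditional mean is
  E[X_{t+1} | X_t, ...] = c + sum_i phi_i X_{t+1-i}.
Substitute known values:
  E[X_{t+1} | ...] = (-0.683) * (-5)
                   = 3.4150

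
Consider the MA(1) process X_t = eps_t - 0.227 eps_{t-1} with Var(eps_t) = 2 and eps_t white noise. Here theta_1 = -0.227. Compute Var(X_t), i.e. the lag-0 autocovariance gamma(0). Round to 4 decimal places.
\gamma(0) = 2.1031

For an MA(q) process X_t = eps_t + sum_i theta_i eps_{t-i} with
Var(eps_t) = sigma^2, the variance is
  gamma(0) = sigma^2 * (1 + sum_i theta_i^2).
  sum_i theta_i^2 = (-0.227)^2 = 0.051529.
  gamma(0) = 2 * (1 + 0.051529) = 2 * 1.051529 = 2.103058, which rounds to 2.1031.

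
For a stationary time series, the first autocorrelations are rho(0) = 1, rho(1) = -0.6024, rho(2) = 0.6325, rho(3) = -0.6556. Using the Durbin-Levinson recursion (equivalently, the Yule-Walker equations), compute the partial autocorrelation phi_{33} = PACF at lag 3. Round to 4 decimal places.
\phi_{33} = -0.3459

The PACF at lag k is phi_{kk}, the last component of the solution
to the Yule-Walker system G_k phi = r_k where
  (G_k)_{ij} = rho(|i - j|), (r_k)_i = rho(i), i,j = 1..k.
Equivalently, Durbin-Levinson gives phi_{kk} iteratively:
  phi_{11} = rho(1)
  phi_{kk} = [rho(k) - sum_{j=1..k-1} phi_{k-1,j} rho(k-j)]
            / [1 - sum_{j=1..k-1} phi_{k-1,j} rho(j)],
  phi_{k,j} = phi_{k-1,j} - phi_{kk} phi_{k-1,k-j},  j = 1..k-1.
Step k = 1:
  phi_11 = rho(1) = -0.6024.
Step k = 2:
  phi_22 = [rho(2) - phi_11 rho(1)] / [1 - phi_11 rho(1)] = [0.6325 - (-0.6024)(-0.6024)] / [1 - (-0.6024)(-0.6024)]
         = 0.26961424 / 0.63711424 = 0.42318.
  Update: phi_21 = phi_11 - phi_22 phi_11 = -0.6024 - (0.42318)(-0.6024) = -0.347476.
Step k = 3:
  phi_33 = [rho(3) - phi_21 rho(2) - phi_22 rho(1)] / [1 - phi_21 rho(1) - phi_22 rho(2)]
    numerator   = -0.6556 - (-0.347476)(0.6325) - (0.42318)(-0.6024) = -0.18089748
    denominator = 1 - (-0.347476)(-0.6024) - (0.42318)(0.6325) = 0.52301879
  phi_33 = -0.18089748 / 0.52301879 = -0.3459.
Therefore phi_{33} = -0.3459.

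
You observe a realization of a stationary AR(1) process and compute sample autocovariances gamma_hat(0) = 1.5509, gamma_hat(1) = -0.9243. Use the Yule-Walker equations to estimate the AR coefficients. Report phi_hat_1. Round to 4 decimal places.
\hat\phi_{1} = -0.5960

The Yule-Walker equations for an AR(p) process read, in matrix form,
  Gamma_p phi = r_p,   with   (Gamma_p)_{ij} = gamma(|i - j|),
                       (r_p)_i = gamma(i),   i,j = 1..p.
Substitute the sample gammas (Toeplitz matrix and right-hand side of size 1):
  Gamma_p = [[1.5509]]
  r_p     = [-0.9243]
With p = 1 this is the single equation gamma(0) phi_1 = gamma(1):
  phi_hat_1 = gamma(1) / gamma(0) = -0.9243 / 1.5509 = -0.5960.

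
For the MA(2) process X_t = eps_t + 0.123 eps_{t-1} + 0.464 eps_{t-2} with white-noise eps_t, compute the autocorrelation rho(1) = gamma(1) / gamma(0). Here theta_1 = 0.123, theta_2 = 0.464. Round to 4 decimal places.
\rho(1) = 0.1463

For an MA(q) process with theta_0 = 1, the autocovariance is
  gamma(k) = sigma^2 * sum_{i=0..q-k} theta_i * theta_{i+k},
and rho(k) = gamma(k) / gamma(0). Sigma^2 cancels.
  numerator   = (1)*(0.123) + (0.123)*(0.464) = 0.180072.
  denominator = (1)^2 + (0.123)^2 + (0.464)^2 = 1.230425.
  rho(1) = 0.180072 / 1.230425 = 0.1463.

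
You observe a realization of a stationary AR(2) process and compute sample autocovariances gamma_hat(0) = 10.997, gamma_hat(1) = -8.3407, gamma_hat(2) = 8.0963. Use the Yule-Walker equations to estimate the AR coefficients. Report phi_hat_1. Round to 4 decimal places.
\hat\phi_{1} = -0.4710

The Yule-Walker equations for an AR(p) process read, in matrix form,
  Gamma_p phi = r_p,   with   (Gamma_p)_{ij} = gamma(|i - j|),
                       (r_p)_i = gamma(i),   i,j = 1..p.
Substitute the sample gammas (Toeplitz matrix and right-hand side of size 2):
  Gamma_p = [[10.997, -8.3407], [-8.3407, 10.997]]
  r_p     = [-8.3407, 8.0963]
Written out:
  10.997 phi_1 - 8.3407 phi_2 = -8.3407
  -8.3407 phi_1 + 10.997 phi_2 = 8.0963
Solve by Cramer's rule:
  det = gamma(0)^2 - gamma(1)^2 = (10.997)^2 - (-8.3407)^2 = 120.934009 - 69.56727649 = 51.36673251
  phi_hat_1 = [gamma(1) gamma(0) - gamma(1) gamma(2)] / det = [(-8.3407)(10.997) - (-8.3407)(8.0963)] / 51.36673251 = -24.19386849 / 51.36673251 = -0.471
  phi_hat_2 = [gamma(0) gamma(2) - gamma(1)^2] / det = [(10.997)(8.0963) - (-8.3407)^2] / 51.36673251 = 19.46773461 / 51.36673251 = 0.379
So phi_hat = [-0.4710, 0.3790].
Therefore phi_hat_1 = -0.4710.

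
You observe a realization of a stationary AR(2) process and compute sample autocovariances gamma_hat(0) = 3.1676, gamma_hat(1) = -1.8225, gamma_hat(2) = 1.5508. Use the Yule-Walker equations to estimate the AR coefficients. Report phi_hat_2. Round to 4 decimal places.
\hat\phi_{2} = 0.2370

The Yule-Walker equations for an AR(p) process read, in matrix form,
  Gamma_p phi = r_p,   with   (Gamma_p)_{ij} = gamma(|i - j|),
                       (r_p)_i = gamma(i),   i,j = 1..p.
Substitute the sample gammas (Toeplitz matrix and right-hand side of size 2):
  Gamma_p = [[3.1676, -1.8225], [-1.8225, 3.1676]]
  r_p     = [-1.8225, 1.5508]
Written out:
  3.1676 phi_1 - 1.8225 phi_2 = -1.8225
  -1.8225 phi_1 + 3.1676 phi_2 = 1.5508
Solve by Cramer's rule:
  det = gamma(0)^2 - gamma(1)^2 = (3.1676)^2 - (-1.8225)^2 = 10.03368976 - 3.32150625 = 6.71218351
  phi_hat_1 = [gamma(1) gamma(0) - gamma(1) gamma(2)] / det = [(-1.8225)(3.1676) - (-1.8225)(1.5508)] / 6.71218351 = -2.946618 / 6.71218351 = -0.439
  phi_hat_2 = [gamma(0) gamma(2) - gamma(1)^2] / det = [(3.1676)(1.5508) - (-1.8225)^2] / 6.71218351 = 1.59080783 / 6.71218351 = 0.237
So phi_hat = [-0.4390, 0.2370].
Therefore phi_hat_2 = 0.2370.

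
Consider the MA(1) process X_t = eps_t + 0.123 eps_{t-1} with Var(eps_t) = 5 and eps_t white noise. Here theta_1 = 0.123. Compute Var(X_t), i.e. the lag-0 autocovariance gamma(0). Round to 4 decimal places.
\gamma(0) = 5.0756

For an MA(q) process X_t = eps_t + sum_i theta_i eps_{t-i} with
Var(eps_t) = sigma^2, the variance is
  gamma(0) = sigma^2 * (1 + sum_i theta_i^2).
  sum_i theta_i^2 = (0.123)^2 = 0.015129.
  gamma(0) = 5 * (1 + 0.015129) = 5 * 1.015129 = 5.075645, which rounds to 5.0756.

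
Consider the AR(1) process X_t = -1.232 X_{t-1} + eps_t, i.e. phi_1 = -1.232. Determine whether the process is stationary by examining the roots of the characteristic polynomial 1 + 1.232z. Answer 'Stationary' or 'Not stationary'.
\text{Not stationary}

The AR(p) characteristic polynomial is P(z) = 1 + 1.232z.
Stationarity requires all roots to lie outside the unit circle, i.e. |z| > 1 for every root.
This is linear in z: 1 + (1.232) z = 0  =>  z = -1/(1.232) = -0.811688,  |z| = 0.811688.
Moduli of all roots: 0.8117.
All moduli strictly greater than 1? No.
Verdict: Not stationary.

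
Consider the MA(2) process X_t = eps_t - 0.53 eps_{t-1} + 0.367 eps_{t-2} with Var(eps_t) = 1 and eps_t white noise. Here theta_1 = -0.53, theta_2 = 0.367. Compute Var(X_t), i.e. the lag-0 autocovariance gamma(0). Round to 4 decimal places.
\gamma(0) = 1.4156

For an MA(q) process X_t = eps_t + sum_i theta_i eps_{t-i} with
Var(eps_t) = sigma^2, the variance is
  gamma(0) = sigma^2 * (1 + sum_i theta_i^2).
  sum_i theta_i^2 = (-0.53)^2 + (0.367)^2 = 0.2809 + 0.134689 = 0.415589.
  gamma(0) = 1 * (1 + 0.415589) = 1 * 1.415589 = 1.415589, which rounds to 1.4156.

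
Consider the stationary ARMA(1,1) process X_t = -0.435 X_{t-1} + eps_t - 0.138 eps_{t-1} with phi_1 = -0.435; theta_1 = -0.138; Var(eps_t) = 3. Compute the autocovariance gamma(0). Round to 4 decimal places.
\gamma(0) = 4.2149

Multiply the model equation by X_{t-k} and take expectations. With theta_0 = psi_0 = 1 and psi_j the MA(infinity) weights, this gives
  gamma(k) - sum_i phi_i gamma(k-i) = c_k,
  c_k = sigma^2 * sum_{j=k..q} theta_j psi_{j-k}   (c_k = 0 for k > q),
using gamma(-m) = gamma(m).
psi-weights needed (psi_j = theta_j + sum_i phi_i psi_{j-i}):
  psi_1 = theta_1 + phi_1 = -0.138 + (-0.435) = -0.573
Right-hand sides:
  c_0 = sigma^2 (1 + theta_1 psi_1) = 3 * (1 + (-0.138)(-0.573)) = 3 * 1.079074 = 3.237222
  c_1 = sigma^2 theta_1 = 3 * (-0.138) = -0.414
  c_2 = 0
Equations for k = 0 and k = 1 (AR order 1):
  gamma(0) = phi_1 gamma(1) + c_0
  gamma(1) = phi_1 gamma(0) + c_1
Substituting the second into the first: gamma(0) (1 - phi_1^2) = c_0 + phi_1 c_1, so
  gamma(0) = (c_0 + phi_1 c_1) / (1 - phi_1^2) = (3.237222 + (-0.435)(-0.414)) / (1 - (-0.435)^2) = 3.417312 / 0.810775 = 4.214871.
Therefore gamma(0) = 4.2149 (to 4 decimal places).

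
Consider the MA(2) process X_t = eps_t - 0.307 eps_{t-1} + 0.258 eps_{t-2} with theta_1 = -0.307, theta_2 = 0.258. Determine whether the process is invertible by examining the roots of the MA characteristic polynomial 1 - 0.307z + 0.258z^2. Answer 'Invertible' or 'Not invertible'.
\text{Invertible}

The MA(q) characteristic polynomial is P(z) = 1 - 0.307z + 0.258z^2.
Invertibility requires all roots to lie outside the unit circle, i.e. |z| > 1 for every root.
Set 1 + (-0.307) z + (0.258) z^2 = 0, i.e. a z^2 + b z + c = 0 with a = 0.258, b = -0.307, c = 1.
Discriminant D = b^2 - 4ac = (-0.307)^2 - 4*(0.258)*1 = 0.094249 - (1.032) = -0.937751.
D < 0, so the roots are the complex-conjugate pair z = (-b +/- i sqrt(-D)) / (2a) = 0.595 +/- 1.8767i.
For a conjugate pair |z|^2 = z * conj(z) = (product of roots) = c/a = 1/(0.258) = 3.875969, so |z| = sqrt(3.875969) = 1.9687 for both roots.
Moduli of all roots: 1.9687, 1.9687.
All moduli strictly greater than 1? Yes.
Verdict: Invertible.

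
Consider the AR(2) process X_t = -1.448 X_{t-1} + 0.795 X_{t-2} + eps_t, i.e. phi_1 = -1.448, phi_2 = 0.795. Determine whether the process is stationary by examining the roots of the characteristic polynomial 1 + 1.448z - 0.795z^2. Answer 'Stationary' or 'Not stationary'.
\text{Not stationary}

The AR(p) characteristic polynomial is P(z) = 1 + 1.448z - 0.795z^2.
Stationarity requires all roots to lie outside the unit circle, i.e. |z| > 1 for every root.
Set 1 + (1.448) z + (-0.795) z^2 = 0, i.e. a z^2 + b z + c = 0 with a = -0.795, b = 1.448, c = 1.
Discriminant D = b^2 - 4ac = (1.448)^2 - 4*(-0.795)*1 = 2.096704 - (-3.18) = 5.276704.
D >= 0, so the roots are real: z = (-b +/- sqrt(D)) / (2a) = (-1.448 +/- 2.297108) / (-1.59).
  z_1 = (-1.448 + 2.297108) / (-1.59) = -0.534,   |z_1| = 0.534.
  z_2 = (-1.448 - 2.297108) / (-1.59) = 2.3554,   |z_2| = 2.3554.
Moduli of all roots: 0.5340, 2.3554.
All moduli strictly greater than 1? No.
Verdict: Not stationary.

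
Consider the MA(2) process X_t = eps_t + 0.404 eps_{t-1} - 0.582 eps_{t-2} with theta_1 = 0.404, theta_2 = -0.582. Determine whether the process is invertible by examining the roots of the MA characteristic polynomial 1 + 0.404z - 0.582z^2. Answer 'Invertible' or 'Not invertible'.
\text{Invertible}

The MA(q) characteristic polynomial is P(z) = 1 + 0.404z - 0.582z^2.
Invertibility requires all roots to lie outside the unit circle, i.e. |z| > 1 for every root.
Set 1 + (0.404) z + (-0.582) z^2 = 0, i.e. a z^2 + b z + c = 0 with a = -0.582, b = 0.404, c = 1.
Discriminant D = b^2 - 4ac = (0.404)^2 - 4*(-0.582)*1 = 0.163216 - (-2.328) = 2.491216.
D >= 0, so the roots are real: z = (-b +/- sqrt(D)) / (2a) = (-0.404 +/- 1.578359) / (-1.164).
  z_1 = (-0.404 + 1.578359) / (-1.164) = -1.0089,   |z_1| = 1.0089.
  z_2 = (-0.404 - 1.578359) / (-1.164) = 1.7031,   |z_2| = 1.7031.
Moduli of all roots: 1.0089, 1.7031.
All moduli strictly greater than 1? Yes.
Verdict: Invertible.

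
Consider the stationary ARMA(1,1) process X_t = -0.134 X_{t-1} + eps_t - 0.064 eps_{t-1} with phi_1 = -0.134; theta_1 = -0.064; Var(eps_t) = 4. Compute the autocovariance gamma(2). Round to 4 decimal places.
\gamma(2) = 0.1090

Multiply the model equation by X_{t-k} and take expectations. With theta_0 = psi_0 = 1 and psi_j the MA(infinity) weights, this gives
  gamma(k) - sum_i phi_i gamma(k-i) = c_k,
  c_k = sigma^2 * sum_{j=k..q} theta_j psi_{j-k}   (c_k = 0 for k > q),
using gamma(-m) = gamma(m).
psi-weights needed (psi_j = theta_j + sum_i phi_i psi_{j-i}):
  psi_1 = theta_1 + phi_1 = -0.064 + (-0.134) = -0.198
Right-hand sides:
  c_0 = sigma^2 (1 + theta_1 psi_1) = 4 * (1 + (-0.064)(-0.198)) = 4 * 1.012672 = 4.050688
  c_1 = sigma^2 theta_1 = 4 * (-0.064) = -0.256
  c_2 = 0
Equations for k = 0 and k = 1 (AR order 1):
  gamma(0) = phi_1 gamma(1) + c_0
  gamma(1) = phi_1 gamma(0) + c_1
Substituting the second into the first: gamma(0) (1 - phi_1^2) = c_0 + phi_1 c_1, so
  gamma(0) = (c_0 + phi_1 c_1) / (1 - phi_1^2) = (4.050688 + (-0.134)(-0.256)) / (1 - (-0.134)^2) = 4.084992 / 0.982044 = 4.159683.
  gamma(1) = phi_1 gamma(0) + c_1 = (-0.134)(4.159683) + (-0.256) = -0.813398.
For k = 2 (> q): gamma(2) = phi_1 gamma(1) = (-0.134)(-0.813398) = 0.108995.
Therefore gamma(2) = 0.1090 (to 4 decimal places).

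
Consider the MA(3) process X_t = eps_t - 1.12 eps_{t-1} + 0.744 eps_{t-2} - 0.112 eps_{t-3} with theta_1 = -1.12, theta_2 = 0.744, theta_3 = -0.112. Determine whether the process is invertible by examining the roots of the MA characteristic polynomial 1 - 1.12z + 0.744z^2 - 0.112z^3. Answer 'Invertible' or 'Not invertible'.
\text{Invertible}

The MA(q) characteristic polynomial is P(z) = 1 - 1.12z + 0.744z^2 - 0.112z^3.
Invertibility requires all roots to lie outside the unit circle, i.e. |z| > 1 for every root.
Degree 3: look for a simple real root z0 first, then factor out (1 - z/z0) and solve the remaining quadratic.
Testing z0 = 5: P(5) = 1 + (-1.12)(5) + (0.744)(5)^2 + (-0.112)(5)^3
  = 1 + (-5.6) + (18.6) + (-14) = 0.  So z_0 = 5 is a root, |z_0| = 5.
Divide out the factor (1 - 0.2 z) = (1 - z/z0) (since 1/z0 = 0.2):
  P(z) = (1 - 0.2 z)(1 + (-0.92) z + (0.56) z^2)
  [check: z-coef -0.92 - (0.2) = -1.12; z^2-coef 0.56 - (0.2)(-0.92) = 0.744; z^3-coef -(0.2)(0.56) = -0.112.]
Remaining roots from the quadratic factor 1 + (-0.92) z + (0.56) z^2:
  Set 1 + (-0.92) z + (0.56) z^2 = 0, i.e. a z^2 + b z + c = 0 with a = 0.56, b = -0.92, c = 1.
  Discriminant D = b^2 - 4ac = (-0.92)^2 - 4*(0.56)*1 = 0.8464 - (2.24) = -1.3936.
  D < 0, so the roots are the complex-conjugate pair z = (-b +/- i sqrt(-D)) / (2a) = 0.8214 +/- 1.054i.
  For a conjugate pair |z|^2 = z * conj(z) = (product of roots) = c/a = 1/(0.56) = 1.785714, so |z| = sqrt(1.785714) = 1.3363 for both roots.
Moduli of all roots: 5.0000, 1.3363, 1.3363.
All moduli strictly greater than 1? Yes.
Verdict: Invertible.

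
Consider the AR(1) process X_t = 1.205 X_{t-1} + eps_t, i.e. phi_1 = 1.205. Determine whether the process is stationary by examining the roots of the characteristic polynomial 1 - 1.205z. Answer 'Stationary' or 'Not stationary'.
\text{Not stationary}

The AR(p) characteristic polynomial is P(z) = 1 - 1.205z.
Stationarity requires all roots to lie outside the unit circle, i.e. |z| > 1 for every root.
This is linear in z: 1 + (-1.205) z = 0  =>  z = -1/(-1.205) = 0.829876,  |z| = 0.829876.
Moduli of all roots: 0.8299.
All moduli strictly greater than 1? No.
Verdict: Not stationary.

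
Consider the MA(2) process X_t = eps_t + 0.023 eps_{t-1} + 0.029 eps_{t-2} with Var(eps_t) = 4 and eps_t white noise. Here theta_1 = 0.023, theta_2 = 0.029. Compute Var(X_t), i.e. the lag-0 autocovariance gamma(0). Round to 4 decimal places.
\gamma(0) = 4.0055

For an MA(q) process X_t = eps_t + sum_i theta_i eps_{t-i} with
Var(eps_t) = sigma^2, the variance is
  gamma(0) = sigma^2 * (1 + sum_i theta_i^2).
  sum_i theta_i^2 = (0.023)^2 + (0.029)^2 = 0.000529 + 0.000841 = 0.00137.
  gamma(0) = 4 * (1 + 0.00137) = 4 * 1.00137 = 4.00548, which rounds to 4.0055.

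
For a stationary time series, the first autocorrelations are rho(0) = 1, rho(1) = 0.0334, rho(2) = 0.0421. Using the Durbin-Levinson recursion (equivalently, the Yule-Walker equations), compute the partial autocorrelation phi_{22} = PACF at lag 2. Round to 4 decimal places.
\phi_{22} = 0.0410

The PACF at lag k is phi_{kk}, the last component of the solution
to the Yule-Walker system G_k phi = r_k where
  (G_k)_{ij} = rho(|i - j|), (r_k)_i = rho(i), i,j = 1..k.
Equivalently, Durbin-Levinson gives phi_{kk} iteratively:
  phi_{11} = rho(1)
  phi_{kk} = [rho(k) - sum_{j=1..k-1} phi_{k-1,j} rho(k-j)]
            / [1 - sum_{j=1..k-1} phi_{k-1,j} rho(j)],
  phi_{k,j} = phi_{k-1,j} - phi_{kk} phi_{k-1,k-j},  j = 1..k-1.
Step k = 1:
  phi_11 = rho(1) = 0.0334.
Step k = 2:
  phi_22 = [rho(2) - phi_11 rho(1)] / [1 - phi_11 rho(1)] = [0.0421 - (0.0334)(0.0334)] / [1 - (0.0334)(0.0334)]
         = 0.04098444 / 0.99888444 = 0.041.
Therefore phi_{22} = 0.0410.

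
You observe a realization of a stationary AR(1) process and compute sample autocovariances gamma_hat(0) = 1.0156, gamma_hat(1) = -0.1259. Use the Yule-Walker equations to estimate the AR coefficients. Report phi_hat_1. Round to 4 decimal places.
\hat\phi_{1} = -0.1240

The Yule-Walker equations for an AR(p) process read, in matrix form,
  Gamma_p phi = r_p,   with   (Gamma_p)_{ij} = gamma(|i - j|),
                       (r_p)_i = gamma(i),   i,j = 1..p.
Substitute the sample gammas (Toeplitz matrix and right-hand side of size 1):
  Gamma_p = [[1.0156]]
  r_p     = [-0.1259]
With p = 1 this is the single equation gamma(0) phi_1 = gamma(1):
  phi_hat_1 = gamma(1) / gamma(0) = -0.1259 / 1.0156 = -0.1240.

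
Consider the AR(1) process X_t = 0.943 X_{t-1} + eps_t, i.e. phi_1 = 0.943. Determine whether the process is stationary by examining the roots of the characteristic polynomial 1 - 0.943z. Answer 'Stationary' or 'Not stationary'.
\text{Stationary}

The AR(p) characteristic polynomial is P(z) = 1 - 0.943z.
Stationarity requires all roots to lie outside the unit circle, i.e. |z| > 1 for every root.
This is linear in z: 1 + (-0.943) z = 0  =>  z = -1/(-0.943) = 1.060445,  |z| = 1.060445.
Moduli of all roots: 1.0604.
All moduli strictly greater than 1? Yes.
Verdict: Stationary.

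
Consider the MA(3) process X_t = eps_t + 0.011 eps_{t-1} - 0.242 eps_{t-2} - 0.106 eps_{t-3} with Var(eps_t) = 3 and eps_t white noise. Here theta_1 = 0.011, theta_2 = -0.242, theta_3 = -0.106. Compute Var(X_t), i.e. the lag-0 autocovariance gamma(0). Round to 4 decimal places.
\gamma(0) = 3.2098

For an MA(q) process X_t = eps_t + sum_i theta_i eps_{t-i} with
Var(eps_t) = sigma^2, the variance is
  gamma(0) = sigma^2 * (1 + sum_i theta_i^2).
  sum_i theta_i^2 = (0.011)^2 + (-0.242)^2 + (-0.106)^2 = 0.000121 + 0.058564 + 0.011236 = 0.069921.
  gamma(0) = 3 * (1 + 0.069921) = 3 * 1.069921 = 3.209763, which rounds to 3.2098.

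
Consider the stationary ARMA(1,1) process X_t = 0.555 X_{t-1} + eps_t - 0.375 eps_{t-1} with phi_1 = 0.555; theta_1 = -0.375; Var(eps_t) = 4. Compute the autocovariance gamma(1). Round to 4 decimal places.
\gamma(1) = 0.8239

Multiply the model equation by X_{t-k} and take expectations. With theta_0 = psi_0 = 1 and psi_j the MA(infinity) weights, this gives
  gamma(k) - sum_i phi_i gamma(k-i) = c_k,
  c_k = sigma^2 * sum_{j=k..q} theta_j psi_{j-k}   (c_k = 0 for k > q),
using gamma(-m) = gamma(m).
psi-weights needed (psi_j = theta_j + sum_i phi_i psi_{j-i}):
  psi_1 = theta_1 + phi_1 = -0.375 + (0.555) = 0.18
Right-hand sides:
  c_0 = sigma^2 (1 + theta_1 psi_1) = 4 * (1 + (-0.375)(0.18)) = 4 * 0.9325 = 3.73
  c_1 = sigma^2 theta_1 = 4 * (-0.375) = -1.5
  c_2 = 0
Equations for k = 0 and k = 1 (AR order 1):
  gamma(0) = phi_1 gamma(1) + c_0
  gamma(1) = phi_1 gamma(0) + c_1
Substituting the second into the first: gamma(0) (1 - phi_1^2) = c_0 + phi_1 c_1, so
  gamma(0) = (c_0 + phi_1 c_1) / (1 - phi_1^2) = (3.73 + (0.555)(-1.5)) / (1 - (0.555)^2) = 2.8975 / 0.691975 = 4.18729.
  gamma(1) = phi_1 gamma(0) + c_1 = (0.555)(4.18729) + (-1.5) = 0.823946.
Therefore gamma(1) = 0.8239 (to 4 decimal places).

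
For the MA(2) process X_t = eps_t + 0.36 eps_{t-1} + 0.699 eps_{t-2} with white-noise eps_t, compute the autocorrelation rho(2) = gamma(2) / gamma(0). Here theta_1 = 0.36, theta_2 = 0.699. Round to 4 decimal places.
\rho(2) = 0.4320

For an MA(q) process with theta_0 = 1, the autocovariance is
  gamma(k) = sigma^2 * sum_{i=0..q-k} theta_i * theta_{i+k},
and rho(k) = gamma(k) / gamma(0). Sigma^2 cancels.
  numerator   = (1)*(0.699) = 0.699.
  denominator = (1)^2 + (0.36)^2 + (0.699)^2 = 1.618201.
  rho(2) = 0.699 / 1.618201 = 0.4320.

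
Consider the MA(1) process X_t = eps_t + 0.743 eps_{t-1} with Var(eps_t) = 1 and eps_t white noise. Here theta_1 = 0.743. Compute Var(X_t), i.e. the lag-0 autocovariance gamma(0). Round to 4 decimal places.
\gamma(0) = 1.5520

For an MA(q) process X_t = eps_t + sum_i theta_i eps_{t-i} with
Var(eps_t) = sigma^2, the variance is
  gamma(0) = sigma^2 * (1 + sum_i theta_i^2).
  sum_i theta_i^2 = (0.743)^2 = 0.552049.
  gamma(0) = 1 * (1 + 0.552049) = 1 * 1.552049 = 1.552049, which rounds to 1.5520.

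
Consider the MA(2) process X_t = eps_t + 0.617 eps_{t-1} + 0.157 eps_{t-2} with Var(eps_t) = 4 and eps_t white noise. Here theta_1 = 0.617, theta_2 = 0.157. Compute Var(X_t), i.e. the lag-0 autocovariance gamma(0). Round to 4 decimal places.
\gamma(0) = 5.6214

For an MA(q) process X_t = eps_t + sum_i theta_i eps_{t-i} with
Var(eps_t) = sigma^2, the variance is
  gamma(0) = sigma^2 * (1 + sum_i theta_i^2).
  sum_i theta_i^2 = (0.617)^2 + (0.157)^2 = 0.380689 + 0.024649 = 0.405338.
  gamma(0) = 4 * (1 + 0.405338) = 4 * 1.405338 = 5.621352, which rounds to 5.6214.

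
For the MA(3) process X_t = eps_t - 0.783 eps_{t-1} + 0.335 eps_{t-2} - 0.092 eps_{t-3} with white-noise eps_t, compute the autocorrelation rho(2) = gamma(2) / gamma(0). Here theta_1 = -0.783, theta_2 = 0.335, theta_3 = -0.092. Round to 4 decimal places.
\rho(2) = 0.2348

For an MA(q) process with theta_0 = 1, the autocovariance is
  gamma(k) = sigma^2 * sum_{i=0..q-k} theta_i * theta_{i+k},
and rho(k) = gamma(k) / gamma(0). Sigma^2 cancels.
  numerator   = (1)*(0.335) + (-0.783)*(-0.092) = 0.407036.
  denominator = (1)^2 + (-0.783)^2 + (0.335)^2 + (-0.092)^2 = 1.733778.
  rho(2) = 0.407036 / 1.733778 = 0.2348.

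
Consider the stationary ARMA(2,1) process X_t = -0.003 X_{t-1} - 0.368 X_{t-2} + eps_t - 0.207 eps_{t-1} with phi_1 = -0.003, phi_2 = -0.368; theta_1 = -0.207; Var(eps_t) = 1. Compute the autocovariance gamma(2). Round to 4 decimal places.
\gamma(2) = -0.4438

Multiply the model equation by X_{t-k} and take expectations. With theta_0 = psi_0 = 1 and psi_j the MA(infinity) weights, this gives
  gamma(k) - sum_i phi_i gamma(k-i) = c_k,
  c_k = sigma^2 * sum_{j=k..q} theta_j psi_{j-k}   (c_k = 0 for k > q),
using gamma(-m) = gamma(m).
psi-weights needed (psi_j = theta_j + sum_i phi_i psi_{j-i}):
  psi_1 = theta_1 + phi_1 = -0.207 + (-0.003) = -0.21
Right-hand sides:
  c_0 = sigma^2 (1 + theta_1 psi_1) = 1 * (1 + (-0.207)(-0.21)) = 1 * 1.04347 = 1.04347
  c_1 = sigma^2 theta_1 = 1 * (-0.207) = -0.207
  c_2 = 0
Equations for k = 0, 1, 2 (AR order 2, c_2 = 0):
  (E0) gamma(0) = phi_1 gamma(1) + phi_2 gamma(2) + c_0
  (E1) gamma(1) = phi_1 gamma(0) + phi_2 gamma(1) + c_1
  (E2) gamma(2) = phi_1 gamma(1) + phi_2 gamma(0)
From (E1): gamma(1) = A gamma(0) + B with
  A = phi_1 / (1 - phi_2) = -0.003 / 1.368 = -0.002193,   B = c_1 / (1 - phi_2) = -0.207 / 1.368 = -0.151316.
Insert (E2) into (E0): gamma(0) (1 - phi_2^2) = phi_1 (1 + phi_2) gamma(1) + c_0.
  phi_1 (1 + phi_2) = (-0.003)(0.632) = -0.001896,   1 - phi_2^2 = 0.864576.
Replace gamma(1) by A gamma(0) + B and collect gamma(0):
  gamma(0) [0.864576 - (-0.001896)(-0.002193)] = (-0.001896)(-0.151316) + 1.04347
  gamma(0) * 0.864572 = 1.043757
  gamma(0) = 1.043757 / 0.864572 = 1.207253.
  gamma(1) = A gamma(0) + B = (-0.002193)(1.207253) + (-0.151316) = -0.153963.
  gamma(2) = phi_1 gamma(1) + phi_2 gamma(0) = (-0.003)(-0.153963) + (-0.368)(1.207253) = -0.443807.
Therefore gamma(2) = -0.4438 (to 4 decimal places).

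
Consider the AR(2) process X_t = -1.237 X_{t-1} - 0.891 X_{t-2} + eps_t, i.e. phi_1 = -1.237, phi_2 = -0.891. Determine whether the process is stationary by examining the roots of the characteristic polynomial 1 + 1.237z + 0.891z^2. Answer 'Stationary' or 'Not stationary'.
\text{Stationary}

The AR(p) characteristic polynomial is P(z) = 1 + 1.237z + 0.891z^2.
Stationarity requires all roots to lie outside the unit circle, i.e. |z| > 1 for every root.
Set 1 + (1.237) z + (0.891) z^2 = 0, i.e. a z^2 + b z + c = 0 with a = 0.891, b = 1.237, c = 1.
Discriminant D = b^2 - 4ac = (1.237)^2 - 4*(0.891)*1 = 1.530169 - (3.564) = -2.033831.
D < 0, so the roots are the complex-conjugate pair z = (-b +/- i sqrt(-D)) / (2a) = -0.6942 +/- 0.8003i.
For a conjugate pair |z|^2 = z * conj(z) = (product of roots) = c/a = 1/(0.891) = 1.122334, so |z| = sqrt(1.122334) = 1.0594 for both roots.
Moduli of all roots: 1.0594, 1.0594.
All moduli strictly greater than 1? Yes.
Verdict: Stationary.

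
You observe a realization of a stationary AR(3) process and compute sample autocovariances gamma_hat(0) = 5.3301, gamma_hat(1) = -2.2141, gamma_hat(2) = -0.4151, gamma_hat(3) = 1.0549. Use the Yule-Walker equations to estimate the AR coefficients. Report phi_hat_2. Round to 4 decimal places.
\hat\phi_{2} = -0.2810

The Yule-Walker equations for an AR(p) process read, in matrix form,
  Gamma_p phi = r_p,   with   (Gamma_p)_{ij} = gamma(|i - j|),
                       (r_p)_i = gamma(i),   i,j = 1..p.
Substitute the sample gammas (Toeplitz matrix and right-hand side of size 3):
  Gamma_p = [[5.3301, -2.2141, -0.4151], [-2.2141, 5.3301, -2.2141], [-0.4151, -2.2141, 5.3301]]
  r_p     = [-2.2141, -0.4151, 1.0549]
Written out (R1..R3):
  (R1) 5.3301 phi_1 - 2.2141 phi_2 - 0.4151 phi_3 = -2.2141
  (R2) -2.2141 phi_1 + 5.3301 phi_2 - 2.2141 phi_3 = -0.4151
  (R3) -0.4151 phi_1 - 2.2141 phi_2 + 5.3301 phi_3 = 1.0549
Gaussian elimination:
  R2 <- R2 - (-2.2141/5.3301) R1 = R2 - (-0.415396) R1:  4.410373 phi_2 - 2.386531 phi_3 = -1.334827
  R3 <- R3 - (-0.4151/5.3301) R1 = R3 - (-0.077878) R1:  -2.386531 phi_2 + 5.297773 phi_3 = 0.882469
  R3 <- R3 - (-2.386531/4.410373) R2 = R3 - (-0.541118) R2:  4.006379 phi_3 = 0.160171
Back-substitution:
  phi_hat_3 = 0.160171 / 4.006379 = 0.039979
  phi_hat_2 = (-1.334827 - (-2.386531)(0.039979)) / 4.410373 = -0.281023
  phi_hat_1 = (-2.2141 - (-2.2141)(-0.281023) - (-0.4151)(0.039979)) / 5.3301 = -0.529018
So phi_hat = [-0.5290, -0.2810, 0.0400].
Therefore phi_hat_2 = -0.2810.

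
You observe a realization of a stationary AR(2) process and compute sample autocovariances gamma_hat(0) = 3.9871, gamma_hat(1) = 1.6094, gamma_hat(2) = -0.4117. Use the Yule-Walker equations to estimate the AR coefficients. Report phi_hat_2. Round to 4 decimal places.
\hat\phi_{2} = -0.3180

The Yule-Walker equations for an AR(p) process read, in matrix form,
  Gamma_p phi = r_p,   with   (Gamma_p)_{ij} = gamma(|i - j|),
                       (r_p)_i = gamma(i),   i,j = 1..p.
Substitute the sample gammas (Toeplitz matrix and right-hand side of size 2):
  Gamma_p = [[3.9871, 1.6094], [1.6094, 3.9871]]
  r_p     = [1.6094, -0.4117]
Written out:
  3.9871 phi_1 + 1.6094 phi_2 = 1.6094
  1.6094 phi_1 + 3.9871 phi_2 = -0.4117
Solve by Cramer's rule:
  det = gamma(0)^2 - gamma(1)^2 = (3.9871)^2 - (1.6094)^2 = 15.89696641 - 2.59016836 = 13.30679805
  phi_hat_1 = [gamma(1) gamma(0) - gamma(1) gamma(2)] / det = [(1.6094)(3.9871) - (1.6094)(-0.4117)] / 13.30679805 = 7.07942872 / 13.30679805 = 0.532
  phi_hat_2 = [gamma(0) gamma(2) - gamma(1)^2] / det = [(3.9871)(-0.4117) - (1.6094)^2] / 13.30679805 = -4.23165743 / 13.30679805 = -0.318
So phi_hat = [0.5320, -0.3180].
Therefore phi_hat_2 = -0.3180.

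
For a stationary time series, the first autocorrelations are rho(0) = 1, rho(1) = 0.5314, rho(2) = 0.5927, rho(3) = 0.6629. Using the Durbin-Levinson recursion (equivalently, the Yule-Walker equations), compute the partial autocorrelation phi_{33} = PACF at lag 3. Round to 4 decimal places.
\phi_{33} = 0.4360

The PACF at lag k is phi_{kk}, the last component of the solution
to the Yule-Walker system G_k phi = r_k where
  (G_k)_{ij} = rho(|i - j|), (r_k)_i = rho(i), i,j = 1..k.
Equivalently, Durbin-Levinson gives phi_{kk} iteratively:
  phi_{11} = rho(1)
  phi_{kk} = [rho(k) - sum_{j=1..k-1} phi_{k-1,j} rho(k-j)]
            / [1 - sum_{j=1..k-1} phi_{k-1,j} rho(j)],
  phi_{k,j} = phi_{k-1,j} - phi_{kk} phi_{k-1,k-j},  j = 1..k-1.
Step k = 1:
  phi_11 = rho(1) = 0.5314.
Step k = 2:
  phi_22 = [rho(2) - phi_11 rho(1)] / [1 - phi_11 rho(1)] = [0.5927 - (0.5314)(0.5314)] / [1 - (0.5314)(0.5314)]
         = 0.31031404 / 0.71761404 = 0.432425.
  Update: phi_21 = phi_11 - phi_22 phi_11 = 0.5314 - (0.432425)(0.5314) = 0.30161.
Step k = 3:
  phi_33 = [rho(3) - phi_21 rho(2) - phi_22 rho(1)] / [1 - phi_21 rho(1) - phi_22 rho(2)]
    numerator   = 0.6629 - (0.30161)(0.5927) - (0.432425)(0.5314) = 0.25434555
    denominator = 1 - (0.30161)(0.5314) - (0.432425)(0.5927) = 0.58342658
  phi_33 = 0.25434555 / 0.58342658 = 0.436.
Therefore phi_{33} = 0.4360.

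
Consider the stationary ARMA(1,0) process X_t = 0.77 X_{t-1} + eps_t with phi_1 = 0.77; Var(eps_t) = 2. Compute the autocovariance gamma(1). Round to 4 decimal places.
\gamma(1) = 3.7829

Multiply the model equation by X_{t-k} and take expectations. With theta_0 = psi_0 = 1 and psi_j the MA(infinity) weights, this gives
  gamma(k) - sum_i phi_i gamma(k-i) = c_k,
  c_k = sigma^2 * sum_{j=k..q} theta_j psi_{j-k}   (c_k = 0 for k > q),
using gamma(-m) = gamma(m).
Pure AR (q = 0): c_0 = sigma^2 = 2, c_k = 0 for k >= 1.
Equations for k = 0 and k = 1 (AR order 1):
  gamma(0) = phi_1 gamma(1) + c_0
  gamma(1) = phi_1 gamma(0) + c_1
Substituting the second into the first: gamma(0) (1 - phi_1^2) = c_0 + phi_1 c_1, so
  gamma(0) = c_0 / (1 - phi_1^2) = 2 / (1 - (0.77)^2) = 2 / 0.4071 = 4.912798.
  gamma(1) = phi_1 gamma(0) = (0.77)(4.912798) = 3.782854.
Therefore gamma(1) = 3.7829 (to 4 decimal places).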